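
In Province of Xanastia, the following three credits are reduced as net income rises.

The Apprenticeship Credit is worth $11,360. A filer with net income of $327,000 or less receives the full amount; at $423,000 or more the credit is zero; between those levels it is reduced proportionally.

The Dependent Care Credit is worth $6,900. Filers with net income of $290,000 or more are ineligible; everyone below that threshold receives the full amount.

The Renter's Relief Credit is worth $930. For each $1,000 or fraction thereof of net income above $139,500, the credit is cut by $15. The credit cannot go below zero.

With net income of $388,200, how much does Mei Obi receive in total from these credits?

Apprenticeship Credit: $388,200 is $61,200 into a $96,000 phase-out range, leaving 34,800/96,000 of the credit: $11,360 × 34,800/96,000 = $4,118.
Dependent Care Credit: $388,200 meets or exceeds the $290,000 cutoff, so the credit is $0.
Renter's Relief Credit: income exceeds $139,500 by $248,700 → 249 increments × $15 = $3,735 ≥ base, so the credit is $0.
Total: $4,118 + $0 + $0 = $4,118.

$4,118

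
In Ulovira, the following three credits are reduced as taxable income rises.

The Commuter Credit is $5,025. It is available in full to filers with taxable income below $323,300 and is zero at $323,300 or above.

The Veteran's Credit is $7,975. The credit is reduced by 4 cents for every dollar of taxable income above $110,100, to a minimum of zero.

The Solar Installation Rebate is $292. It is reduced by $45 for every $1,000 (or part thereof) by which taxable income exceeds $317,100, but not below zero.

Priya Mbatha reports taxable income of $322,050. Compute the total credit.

Commuter Credit: $322,050 is below the $323,300 cutoff, so the full $5,025 applies.
Veteran's Credit: 4% of the $211,950 excess over $110,100 is $8,478 ≥ base, so the credit is $0.
Solar Installation Rebate: income exceeds $317,100 by $4,950, which is 5 full-or-partial $1,000 increments; reduction = 5 × $45 = $225, leaving $67.
Total: $5,025 + $0 + $67 = $5,092.

$5,092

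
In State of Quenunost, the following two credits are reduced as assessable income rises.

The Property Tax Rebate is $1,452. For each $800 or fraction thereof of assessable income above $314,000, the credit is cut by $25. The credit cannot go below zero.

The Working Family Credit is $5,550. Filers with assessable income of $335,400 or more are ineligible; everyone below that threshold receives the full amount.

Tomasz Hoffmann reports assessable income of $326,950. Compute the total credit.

Property Tax Rebate: income exceeds $314,000 by $12,950, which is 17 full-or-partial $800 increments; reduction = 17 × $25 = $425, leaving $1,027.
Working Family Credit: $326,950 is below the $335,400 cutoff, so the full $5,550 applies.
Total: $1,027 + $5,550 = $6,577.

$6,577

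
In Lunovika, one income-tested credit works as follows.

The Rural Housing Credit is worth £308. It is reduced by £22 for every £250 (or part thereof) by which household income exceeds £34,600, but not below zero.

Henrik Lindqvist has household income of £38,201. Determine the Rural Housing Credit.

Rural Housing Credit: income exceeds £34,600 by £3,601 → 15 increments × £22 = £330 ≥ base, so the credit is £0.

£0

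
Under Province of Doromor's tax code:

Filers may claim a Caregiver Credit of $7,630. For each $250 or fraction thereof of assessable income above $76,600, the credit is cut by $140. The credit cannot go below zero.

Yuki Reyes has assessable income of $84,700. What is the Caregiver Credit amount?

$3,010

Caregiver Credit: income exceeds $76,600 by $8,100, which is 33 full-or-partial $250 increments; reduction = 33 × $140 = $4,620, leaving $3,010.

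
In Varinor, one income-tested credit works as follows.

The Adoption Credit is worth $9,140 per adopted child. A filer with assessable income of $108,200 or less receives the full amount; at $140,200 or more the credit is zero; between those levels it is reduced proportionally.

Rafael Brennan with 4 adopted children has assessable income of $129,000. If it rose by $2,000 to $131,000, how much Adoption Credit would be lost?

$2,285

At $129,000 — base = 4 × $9,140 = $36,560. $129,000 is $20,800 into a $32,000 phase-out range, leaving 11,200/32,000 of the credit: $36,560 × 11,200/32,000 = $12,796.
At $131,000 — base = 4 × $9,140 = $36,560. $131,000 is $22,800 into a $32,000 phase-out range, leaving 9,200/32,000 of the credit: $36,560 × 9,200/32,000 = $10,511.
Lost: $12,796 − $10,511 = $2,285.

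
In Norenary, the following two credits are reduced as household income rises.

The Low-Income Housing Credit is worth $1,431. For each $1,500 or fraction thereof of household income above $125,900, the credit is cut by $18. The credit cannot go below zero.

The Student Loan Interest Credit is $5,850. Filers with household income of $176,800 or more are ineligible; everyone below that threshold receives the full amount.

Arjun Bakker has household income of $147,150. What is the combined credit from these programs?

$7,011

Low-Income Housing Credit: income exceeds $125,900 by $21,250, which is 15 full-or-partial $1,500 increments; reduction = 15 × $18 = $270, leaving $1,161.
Student Loan Interest Credit: $147,150 is below the $176,800 cutoff, so the full $5,850 applies.
Total: $1,161 + $5,850 = $7,011.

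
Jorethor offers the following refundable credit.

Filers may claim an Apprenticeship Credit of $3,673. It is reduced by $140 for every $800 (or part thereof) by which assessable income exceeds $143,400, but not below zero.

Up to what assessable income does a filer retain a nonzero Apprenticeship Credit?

$164,200

After 26 increments the reduction is 26 × $140 = $3,640, leaving $33; one more increment wipes it out. Increment 26 ends at excess 26 × $800 = $20,800, so the highest qualifying income is $143,400 + $20,800 = $164,200.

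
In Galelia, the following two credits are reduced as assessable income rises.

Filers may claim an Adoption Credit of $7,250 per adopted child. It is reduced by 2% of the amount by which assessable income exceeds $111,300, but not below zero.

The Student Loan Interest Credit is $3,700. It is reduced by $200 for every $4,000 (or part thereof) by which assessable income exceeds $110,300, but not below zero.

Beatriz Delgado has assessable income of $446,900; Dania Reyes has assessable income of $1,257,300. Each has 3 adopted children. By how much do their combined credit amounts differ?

Beatriz ($446,900): Adoption Credit: base = 3 × $7,250 = $21,750. 2% of the $335,600 excess over $111,300 is $6,712; credit = $21,750 − $6,712 = $15,038. Student Loan Interest Credit: income exceeds $110,300 by $336,600 → 85 increments × $200 = $17,000 ≥ base, so the credit is $0. total $15,038 + $0 = $15,038
Dania ($1,257,300): Adoption Credit: base = 3 × $7,250 = $21,750. 2% of the $1,146,000 excess over $111,300 is $22,920 ≥ base, so the credit is $0. Student Loan Interest Credit: income exceeds $110,300 by $1,147,000 → 287 increments × $200 = $57,400 ≥ base, so the credit is $0. total $0 + $0 = $0
Difference: |$15,038 − $0| = $15,038.

$15,038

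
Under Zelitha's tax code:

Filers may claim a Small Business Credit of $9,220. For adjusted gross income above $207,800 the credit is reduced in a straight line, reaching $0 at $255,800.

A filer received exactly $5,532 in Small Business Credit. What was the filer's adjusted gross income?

$5,532 is 5,532/9,220 of the full $9,220, so 3,688/9,220 of the $48,000 range has been used: income = $207,800 + $48,000 × 3,688/9,220 = $227,000.

$227,000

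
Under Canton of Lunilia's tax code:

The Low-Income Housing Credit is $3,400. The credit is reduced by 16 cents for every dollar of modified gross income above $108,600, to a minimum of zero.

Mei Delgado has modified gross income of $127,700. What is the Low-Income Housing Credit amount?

Low-Income Housing Credit: 16% of the $19,100 excess over $108,600 is $3,056; credit = $3,400 − $3,056 = $344.

$344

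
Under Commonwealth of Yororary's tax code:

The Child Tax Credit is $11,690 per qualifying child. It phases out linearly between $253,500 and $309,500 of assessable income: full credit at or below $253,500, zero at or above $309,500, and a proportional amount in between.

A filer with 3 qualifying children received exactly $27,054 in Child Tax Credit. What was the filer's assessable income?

$266,300

Full credit = 3 × $11,690 = $35,070.
$27,054 is 27,054/35,070 of the full $35,070, so 8,016/35,070 of the $56,000 range has been used: income = $253,500 + $56,000 × 8,016/35,070 = $266,300.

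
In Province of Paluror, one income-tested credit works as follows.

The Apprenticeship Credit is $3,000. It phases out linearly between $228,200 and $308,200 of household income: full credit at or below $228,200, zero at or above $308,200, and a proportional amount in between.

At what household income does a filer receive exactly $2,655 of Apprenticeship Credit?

$2,655 is 2,655/3,000 of the full $3,000, so 345/3,000 of the $80,000 range has been used: income = $228,200 + $80,000 × 345/3,000 = $237,400.

$237,400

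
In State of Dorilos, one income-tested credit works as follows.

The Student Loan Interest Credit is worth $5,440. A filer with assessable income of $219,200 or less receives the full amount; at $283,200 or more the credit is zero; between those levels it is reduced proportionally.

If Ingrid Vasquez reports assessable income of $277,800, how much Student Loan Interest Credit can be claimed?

Student Loan Interest Credit: $277,800 is $58,600 into a $64,000 phase-out range, leaving 5,400/64,000 of the credit: $5,440 × 5,400/64,000 = $459.

$459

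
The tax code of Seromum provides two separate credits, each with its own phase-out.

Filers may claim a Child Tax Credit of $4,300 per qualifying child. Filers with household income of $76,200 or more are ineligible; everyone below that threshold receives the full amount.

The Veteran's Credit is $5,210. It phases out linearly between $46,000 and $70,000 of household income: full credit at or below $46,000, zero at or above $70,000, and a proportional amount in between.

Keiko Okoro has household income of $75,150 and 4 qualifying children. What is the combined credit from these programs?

$17,200

Child Tax Credit: base = 4 × $4,300 = $17,200. $75,150 is below the $76,200 cutoff, so the full $17,200 applies.
Veteran's Credit: $75,150 is at or above $70,000, so the credit is $0.
Total: $17,200 + $0 = $17,200.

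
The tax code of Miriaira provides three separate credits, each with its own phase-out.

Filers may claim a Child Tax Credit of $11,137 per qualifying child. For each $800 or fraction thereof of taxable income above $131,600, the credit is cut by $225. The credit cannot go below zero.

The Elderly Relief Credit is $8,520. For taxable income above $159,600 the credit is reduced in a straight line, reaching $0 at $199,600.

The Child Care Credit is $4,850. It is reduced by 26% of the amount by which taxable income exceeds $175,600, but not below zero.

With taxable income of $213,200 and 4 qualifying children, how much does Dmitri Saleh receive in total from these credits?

$21,598

Child Tax Credit: base = 4 × $11,137 = $44,548. income exceeds $131,600 by $81,600, which is 102 full-or-partial $800 increments; reduction = 102 × $225 = $22,950, leaving $21,598.
Elderly Relief Credit: $213,200 is at or above $199,600, so the credit is $0.
Child Care Credit: 26% of the $37,600 excess over $175,600 is $9,776 ≥ base, so the credit is $0.
Total: $21,598 + $0 + $0 = $21,598.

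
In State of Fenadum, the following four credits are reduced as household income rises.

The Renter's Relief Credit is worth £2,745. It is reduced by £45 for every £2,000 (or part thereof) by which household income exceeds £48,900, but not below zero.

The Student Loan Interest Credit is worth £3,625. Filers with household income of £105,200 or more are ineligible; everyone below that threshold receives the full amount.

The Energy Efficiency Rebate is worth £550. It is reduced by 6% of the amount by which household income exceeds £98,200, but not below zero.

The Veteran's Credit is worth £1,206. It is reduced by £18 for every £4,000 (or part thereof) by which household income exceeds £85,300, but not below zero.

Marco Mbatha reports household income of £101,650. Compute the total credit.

£6,614

Renter's Relief Credit: income exceeds £48,900 by £52,750, which is 27 full-or-partial £2,000 increments; reduction = 27 × £45 = £1,215, leaving £1,530.
Student Loan Interest Credit: £101,650 is below the £105,200 cutoff, so the full £3,625 applies.
Energy Efficiency Rebate: 6% of the £3,450 excess over £98,200 is £207; credit = £550 − £207 = £343.
Veteran's Credit: income exceeds £85,300 by £16,350, which is 5 full-or-partial £4,000 increments; reduction = 5 × £18 = £90, leaving £1,116.
Total: £1,530 + £3,625 + £343 + £1,116 = £6,614.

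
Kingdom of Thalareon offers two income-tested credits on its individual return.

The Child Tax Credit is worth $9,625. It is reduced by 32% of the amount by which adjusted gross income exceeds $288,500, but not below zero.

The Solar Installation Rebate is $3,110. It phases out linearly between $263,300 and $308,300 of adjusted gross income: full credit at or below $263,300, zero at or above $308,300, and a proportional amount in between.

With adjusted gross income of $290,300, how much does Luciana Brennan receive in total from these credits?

$10,293

Child Tax Credit: 32% of the $1,800 excess over $288,500 is $576; credit = $9,625 − $576 = $9,049.
Solar Installation Rebate: $290,300 is $27,000 into a $45,000 phase-out range, leaving 18,000/45,000 of the credit: $3,110 × 18,000/45,000 = $1,244.
Total: $9,049 + $1,244 = $10,293.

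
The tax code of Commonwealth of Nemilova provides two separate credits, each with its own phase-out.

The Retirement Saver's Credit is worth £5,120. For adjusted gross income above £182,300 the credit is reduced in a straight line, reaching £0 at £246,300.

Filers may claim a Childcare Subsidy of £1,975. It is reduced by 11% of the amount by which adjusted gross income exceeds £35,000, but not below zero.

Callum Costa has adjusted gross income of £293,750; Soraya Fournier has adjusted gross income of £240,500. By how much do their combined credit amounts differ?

£464

Callum (£293,750): Retirement Saver's Credit: £293,750 is at or above £246,300, so the credit is £0. Childcare Subsidy: 11% of the £258,750 excess over £35,000 is £28,462.50 ≥ base, so the credit is £0. total £0 + £0 = £0
Soraya (£240,500): Retirement Saver's Credit: £240,500 is £58,200 into a £64,000 phase-out range, leaving 5,800/64,000 of the credit: £5,120 × 5,800/64,000 = £464. Childcare Subsidy: 11% of the £205,500 excess over £35,000 is £22,605 ≥ base, so the credit is £0. total £464 + £0 = £464
Difference: |£0 − £464| = £464.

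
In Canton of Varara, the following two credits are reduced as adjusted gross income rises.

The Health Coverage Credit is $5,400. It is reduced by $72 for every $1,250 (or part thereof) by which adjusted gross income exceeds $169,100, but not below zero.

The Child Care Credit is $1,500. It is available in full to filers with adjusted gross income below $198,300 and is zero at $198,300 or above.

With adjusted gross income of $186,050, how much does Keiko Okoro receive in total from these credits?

Health Coverage Credit: income exceeds $169,100 by $16,950, which is 14 full-or-partial $1,250 increments; reduction = 14 × $72 = $1,008, leaving $4,392.
Child Care Credit: $186,050 is below the $198,300 cutoff, so the full $1,500 applies.
Total: $4,392 + $1,500 = $5,892.

$5,892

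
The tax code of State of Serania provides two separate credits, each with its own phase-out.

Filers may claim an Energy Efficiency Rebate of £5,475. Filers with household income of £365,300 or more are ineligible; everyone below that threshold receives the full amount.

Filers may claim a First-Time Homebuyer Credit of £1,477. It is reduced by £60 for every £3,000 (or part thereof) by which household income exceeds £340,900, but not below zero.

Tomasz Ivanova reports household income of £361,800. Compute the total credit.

Energy Efficiency Rebate: £361,800 is below the £365,300 cutoff, so the full £5,475 applies.
First-Time Homebuyer Credit: income exceeds £340,900 by £20,900, which is 7 full-or-partial £3,000 increments; reduction = 7 × £60 = £420, leaving £1,057.
Total: £5,475 + £1,057 = £6,532.

£6,532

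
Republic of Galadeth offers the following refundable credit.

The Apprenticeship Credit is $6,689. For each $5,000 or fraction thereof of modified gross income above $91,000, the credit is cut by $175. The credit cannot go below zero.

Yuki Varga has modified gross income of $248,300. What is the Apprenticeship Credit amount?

$1,089

Apprenticeship Credit: income exceeds $91,000 by $157,300, which is 32 full-or-partial $5,000 increments; reduction = 32 × $175 = $5,600, leaving $1,089.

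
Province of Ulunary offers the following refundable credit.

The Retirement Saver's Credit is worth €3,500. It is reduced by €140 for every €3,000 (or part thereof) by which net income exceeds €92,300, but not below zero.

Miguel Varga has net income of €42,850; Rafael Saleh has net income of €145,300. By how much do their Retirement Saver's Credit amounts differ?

€2,520

Miguel (€42,850): Retirement Saver's Credit: €42,850 is at or below the €92,300 threshold, so the full €3,500 applies.
Rafael (€145,300): Retirement Saver's Credit: income exceeds €92,300 by €53,000, which is 18 full-or-partial €3,000 increments; reduction = 18 × €140 = €2,520, leaving €980.
Difference: |€3,500 − €980| = €2,520.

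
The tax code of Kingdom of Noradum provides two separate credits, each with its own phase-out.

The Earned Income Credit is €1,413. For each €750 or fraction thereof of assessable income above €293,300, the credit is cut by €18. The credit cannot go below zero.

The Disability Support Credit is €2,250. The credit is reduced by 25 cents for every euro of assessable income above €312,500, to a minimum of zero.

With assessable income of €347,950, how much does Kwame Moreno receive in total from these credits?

€99

Earned Income Credit: income exceeds €293,300 by €54,650, which is 73 full-or-partial €750 increments; reduction = 73 × €18 = €1,314, leaving €99.
Disability Support Credit: 25% of the €35,450 excess over €312,500 is €8,862.50 ≥ base, so the credit is €0.
Total: €99 + €0 = €99.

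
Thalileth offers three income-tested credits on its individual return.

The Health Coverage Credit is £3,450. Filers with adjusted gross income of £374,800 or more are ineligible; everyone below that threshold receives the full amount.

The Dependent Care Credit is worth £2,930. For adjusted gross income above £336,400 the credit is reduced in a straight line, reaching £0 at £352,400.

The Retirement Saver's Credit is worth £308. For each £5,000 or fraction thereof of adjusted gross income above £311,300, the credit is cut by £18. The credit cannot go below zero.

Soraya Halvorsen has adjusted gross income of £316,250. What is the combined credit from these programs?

£6,670

Health Coverage Credit: £316,250 is below the £374,800 cutoff, so the full £3,450 applies.
Dependent Care Credit: £316,250 is at or below the £336,400 threshold, so the full £2,930 applies.
Retirement Saver's Credit: income exceeds £311,300 by £4,950, which is 1 full-or-partial £5,000 increment; reduction = 1 × £18 = £18, leaving £290.
Total: £3,450 + £2,930 + £290 = £6,670.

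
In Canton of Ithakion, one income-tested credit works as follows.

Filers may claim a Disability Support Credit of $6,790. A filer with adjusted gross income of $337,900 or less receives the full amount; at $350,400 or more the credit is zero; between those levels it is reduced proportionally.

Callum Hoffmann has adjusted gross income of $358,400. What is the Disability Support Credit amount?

$0

Disability Support Credit: $358,400 is at or above $350,400, so the credit is $0.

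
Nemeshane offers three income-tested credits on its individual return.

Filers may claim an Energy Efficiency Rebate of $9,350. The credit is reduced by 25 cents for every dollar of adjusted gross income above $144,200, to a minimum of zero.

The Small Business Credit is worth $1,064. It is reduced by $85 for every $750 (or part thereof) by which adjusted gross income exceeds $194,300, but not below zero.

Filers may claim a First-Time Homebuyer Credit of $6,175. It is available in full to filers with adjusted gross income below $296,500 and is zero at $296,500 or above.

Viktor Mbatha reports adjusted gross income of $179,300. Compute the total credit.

$7,814

Energy Efficiency Rebate: 25% of the $35,100 excess over $144,200 is $8,775; credit = $9,350 − $8,775 = $575.
Small Business Credit: $179,300 is at or below the $194,300 threshold, so the full $1,064 applies.
First-Time Homebuyer Credit: $179,300 is below the $296,500 cutoff, so the full $6,175 applies.
Total: $575 + $1,064 + $6,175 = $7,814.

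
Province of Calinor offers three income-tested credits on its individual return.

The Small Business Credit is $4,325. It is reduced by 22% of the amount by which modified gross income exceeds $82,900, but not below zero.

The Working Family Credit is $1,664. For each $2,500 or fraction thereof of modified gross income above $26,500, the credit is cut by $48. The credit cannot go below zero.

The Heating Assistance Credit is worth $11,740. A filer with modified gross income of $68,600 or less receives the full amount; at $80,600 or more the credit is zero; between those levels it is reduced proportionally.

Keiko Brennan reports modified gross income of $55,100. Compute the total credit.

$17,153

Small Business Credit: $55,100 is at or below the $82,900 threshold, so the full $4,325 applies.
Working Family Credit: income exceeds $26,500 by $28,600, which is 12 full-or-partial $2,500 increments; reduction = 12 × $48 = $576, leaving $1,088.
Heating Assistance Credit: $55,100 is at or below the $68,600 threshold, so the full $11,740 applies.
Total: $4,325 + $1,088 + $11,740 = $17,153.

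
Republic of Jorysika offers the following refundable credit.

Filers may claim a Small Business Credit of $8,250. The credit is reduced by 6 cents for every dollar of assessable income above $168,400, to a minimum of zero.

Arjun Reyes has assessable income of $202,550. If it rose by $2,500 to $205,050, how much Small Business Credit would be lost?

At $202,550 — 6% of the $34,150 excess over $168,400 is $2,049; credit = $8,250 − $2,049 = $6,201.
At $205,050 — 6% of the $36,650 excess over $168,400 is $2,199; credit = $8,250 − $2,199 = $6,051.
Lost: $6,201 − $6,051 = $150.

$150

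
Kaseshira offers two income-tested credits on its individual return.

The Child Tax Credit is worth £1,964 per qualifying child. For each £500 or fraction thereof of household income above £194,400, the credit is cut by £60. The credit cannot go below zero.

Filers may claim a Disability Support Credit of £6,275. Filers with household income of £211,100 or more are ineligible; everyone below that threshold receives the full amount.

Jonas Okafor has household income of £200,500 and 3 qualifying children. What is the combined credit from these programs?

Child Tax Credit: base = 3 × £1,964 = £5,892. income exceeds £194,400 by £6,100, which is 13 full-or-partial £500 increments; reduction = 13 × £60 = £780, leaving £5,112.
Disability Support Credit: £200,500 is below the £211,100 cutoff, so the full £6,275 applies.
Total: £5,112 + £6,275 = £11,387.

£11,387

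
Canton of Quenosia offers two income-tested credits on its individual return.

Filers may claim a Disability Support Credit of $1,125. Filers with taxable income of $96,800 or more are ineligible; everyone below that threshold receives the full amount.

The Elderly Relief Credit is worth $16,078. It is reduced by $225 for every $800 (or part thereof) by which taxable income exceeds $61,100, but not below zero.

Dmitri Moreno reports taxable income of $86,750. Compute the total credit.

Disability Support Credit: $86,750 is below the $96,800 cutoff, so the full $1,125 applies.
Elderly Relief Credit: income exceeds $61,100 by $25,650, which is 33 full-or-partial $800 increments; reduction = 33 × $225 = $7,425, leaving $8,653.
Total: $1,125 + $8,653 = $9,778.

$9,778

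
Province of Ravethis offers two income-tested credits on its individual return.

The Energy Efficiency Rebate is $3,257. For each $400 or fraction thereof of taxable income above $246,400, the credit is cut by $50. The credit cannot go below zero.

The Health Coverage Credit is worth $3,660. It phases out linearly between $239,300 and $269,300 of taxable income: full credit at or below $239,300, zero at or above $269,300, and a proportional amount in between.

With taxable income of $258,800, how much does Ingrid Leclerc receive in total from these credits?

$2,988

Energy Efficiency Rebate: income exceeds $246,400 by $12,400, which is 31 full-or-partial $400 increments; reduction = 31 × $50 = $1,550, leaving $1,707.
Health Coverage Credit: $258,800 is $19,500 into a $30,000 phase-out range, leaving 10,500/30,000 of the credit: $3,660 × 10,500/30,000 = $1,281.
Total: $1,707 + $1,281 = $2,988.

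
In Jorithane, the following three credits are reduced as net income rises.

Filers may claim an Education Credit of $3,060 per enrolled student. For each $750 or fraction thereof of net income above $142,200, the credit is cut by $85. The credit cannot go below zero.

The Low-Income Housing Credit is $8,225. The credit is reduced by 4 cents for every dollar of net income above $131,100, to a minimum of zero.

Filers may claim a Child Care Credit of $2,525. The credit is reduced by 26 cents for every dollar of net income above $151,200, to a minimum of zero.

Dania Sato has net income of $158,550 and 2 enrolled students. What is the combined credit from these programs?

$11,991

Education Credit: base = 2 × $3,060 = $6,120. income exceeds $142,200 by $16,350, which is 22 full-or-partial $750 increments; reduction = 22 × $85 = $1,870, leaving $4,250.
Low-Income Housing Credit: 4% of the $27,450 excess over $131,100 is $1,098; credit = $8,225 − $1,098 = $7,127.
Child Care Credit: 26% of the $7,350 excess over $151,200 is $1,911; credit = $2,525 − $1,911 = $614.
Total: $4,250 + $7,127 + $614 = $11,991.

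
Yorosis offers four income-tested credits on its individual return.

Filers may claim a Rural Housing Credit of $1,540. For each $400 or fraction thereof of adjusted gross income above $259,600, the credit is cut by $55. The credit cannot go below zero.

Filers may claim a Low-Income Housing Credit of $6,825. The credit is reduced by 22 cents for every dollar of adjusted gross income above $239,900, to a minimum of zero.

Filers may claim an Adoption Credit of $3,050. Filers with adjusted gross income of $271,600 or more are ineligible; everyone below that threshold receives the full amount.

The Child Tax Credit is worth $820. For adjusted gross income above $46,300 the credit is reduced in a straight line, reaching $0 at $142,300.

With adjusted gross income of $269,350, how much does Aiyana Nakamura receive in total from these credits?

$3,561

Rural Housing Credit: income exceeds $259,600 by $9,750, which is 25 full-or-partial $400 increments; reduction = 25 × $55 = $1,375, leaving $165.
Low-Income Housing Credit: 22% of the $29,450 excess over $239,900 is $6,479; credit = $6,825 − $6,479 = $346.
Adoption Credit: $269,350 is below the $271,600 cutoff, so the full $3,050 applies.
Child Tax Credit: $269,350 is at or above $142,300, so the credit is $0.
Total: $165 + $346 + $3,050 + $0 = $3,561.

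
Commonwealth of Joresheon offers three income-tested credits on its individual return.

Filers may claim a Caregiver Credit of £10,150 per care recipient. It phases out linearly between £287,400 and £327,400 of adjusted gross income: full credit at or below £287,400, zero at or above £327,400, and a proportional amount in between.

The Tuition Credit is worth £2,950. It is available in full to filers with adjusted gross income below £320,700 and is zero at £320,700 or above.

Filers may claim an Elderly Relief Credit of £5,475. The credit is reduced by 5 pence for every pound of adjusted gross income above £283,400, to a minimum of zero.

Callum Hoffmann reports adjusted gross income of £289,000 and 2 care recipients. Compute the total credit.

Caregiver Credit: base = 2 × £10,150 = £20,300. £289,000 is £1,600 into a £40,000 phase-out range, leaving 38,400/40,000 of the credit: £20,300 × 38,400/40,000 = £19,488.
Tuition Credit: £289,000 is below the £320,700 cutoff, so the full £2,950 applies.
Elderly Relief Credit: 5% of the £5,600 excess over £283,400 is £280; credit = £5,475 − £280 = £5,195.
Total: £19,488 + £2,950 + £5,195 = £27,633.

£27,633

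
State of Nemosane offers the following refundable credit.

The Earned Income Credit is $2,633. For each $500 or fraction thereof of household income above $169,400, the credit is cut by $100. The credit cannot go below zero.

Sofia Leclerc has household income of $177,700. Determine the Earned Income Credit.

Earned Income Credit: income exceeds $169,400 by $8,300, which is 17 full-or-partial $500 increments; reduction = 17 × $100 = $1,700, leaving $933.

$933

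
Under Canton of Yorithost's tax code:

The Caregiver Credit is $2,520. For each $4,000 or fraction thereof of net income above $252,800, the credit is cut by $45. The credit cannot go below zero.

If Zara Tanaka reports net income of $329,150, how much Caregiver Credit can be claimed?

Caregiver Credit: income exceeds $252,800 by $76,350, which is 20 full-or-partial $4,000 increments; reduction = 20 × $45 = $900, leaving $1,620.

$1,620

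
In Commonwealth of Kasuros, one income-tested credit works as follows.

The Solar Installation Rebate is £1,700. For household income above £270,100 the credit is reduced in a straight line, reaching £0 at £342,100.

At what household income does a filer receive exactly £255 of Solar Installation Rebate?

£255 is 255/1,700 of the full £1,700, so 1,445/1,700 of the £72,000 range has been used: income = £270,100 + £72,000 × 1,445/1,700 = £331,300.

£331,300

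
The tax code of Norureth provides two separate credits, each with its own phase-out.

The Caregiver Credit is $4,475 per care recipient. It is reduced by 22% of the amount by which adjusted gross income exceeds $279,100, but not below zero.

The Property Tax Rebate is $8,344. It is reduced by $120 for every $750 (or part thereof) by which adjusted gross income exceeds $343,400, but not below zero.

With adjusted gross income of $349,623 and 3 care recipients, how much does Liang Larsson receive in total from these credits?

$7,264

Caregiver Credit: base = 3 × $4,475 = $13,425. 22% of the $70,523 excess over $279,100 is $15,515.06 ≥ base, so the credit is $0.
Property Tax Rebate: income exceeds $343,400 by $6,223, which is 9 full-or-partial $750 increments; reduction = 9 × $120 = $1,080, leaving $7,264.
Total: $0 + $7,264 = $7,264.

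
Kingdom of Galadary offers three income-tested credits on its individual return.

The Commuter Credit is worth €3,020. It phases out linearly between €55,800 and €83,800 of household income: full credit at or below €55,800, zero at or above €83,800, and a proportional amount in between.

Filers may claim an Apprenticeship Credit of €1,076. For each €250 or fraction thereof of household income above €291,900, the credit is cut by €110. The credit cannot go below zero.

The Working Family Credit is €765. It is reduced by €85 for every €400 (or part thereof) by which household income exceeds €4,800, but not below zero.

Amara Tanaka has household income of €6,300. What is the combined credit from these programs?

€4,521

Commuter Credit: €6,300 is at or below the €55,800 threshold, so the full €3,020 applies.
Apprenticeship Credit: €6,300 is at or below the €291,900 threshold, so the full €1,076 applies.
Working Family Credit: income exceeds €4,800 by €1,500, which is 4 full-or-partial €400 increments; reduction = 4 × €85 = €340, leaving €425.
Total: €3,020 + €1,076 + €425 = €4,521.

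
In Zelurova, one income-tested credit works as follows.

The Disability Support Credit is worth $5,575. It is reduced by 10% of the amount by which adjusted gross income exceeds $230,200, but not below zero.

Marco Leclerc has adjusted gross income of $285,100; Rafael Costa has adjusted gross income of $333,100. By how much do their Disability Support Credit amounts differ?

$85

Marco ($285,100): Disability Support Credit: 10% of the $54,900 excess over $230,200 is $5,490; credit = $5,575 − $5,490 = $85.
Rafael ($333,100): Disability Support Credit: 10% of the $102,900 excess over $230,200 is $10,290 ≥ base, so the credit is $0.
Difference: |$85 − $0| = $85.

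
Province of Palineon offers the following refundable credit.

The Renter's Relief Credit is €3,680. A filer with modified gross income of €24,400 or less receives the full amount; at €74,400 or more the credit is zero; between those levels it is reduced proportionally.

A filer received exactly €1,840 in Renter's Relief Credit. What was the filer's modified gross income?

€49,400

€1,840 is 1,840/3,680 of the full €3,680, so 1,840/3,680 of the €50,000 range has been used: income = €24,400 + €50,000 × 1,840/3,680 = €49,400.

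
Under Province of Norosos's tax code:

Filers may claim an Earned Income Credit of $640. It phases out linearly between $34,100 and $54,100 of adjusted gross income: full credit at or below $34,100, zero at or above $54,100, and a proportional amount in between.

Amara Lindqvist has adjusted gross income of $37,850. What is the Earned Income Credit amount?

$520

Earned Income Credit: $37,850 is $3,750 into a $20,000 phase-out range, leaving 16,250/20,000 of the credit: $640 × 16,250/20,000 = $520.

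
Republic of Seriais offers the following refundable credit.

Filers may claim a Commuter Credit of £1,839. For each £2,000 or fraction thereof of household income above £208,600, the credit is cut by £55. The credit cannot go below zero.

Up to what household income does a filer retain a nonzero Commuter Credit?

£274,600

After 33 increments the reduction is 33 × £55 = £1,815, leaving £24; one more increment wipes it out. Increment 33 ends at excess 33 × £2,000 = £66,000, so the highest qualifying income is £208,600 + £66,000 = £274,600.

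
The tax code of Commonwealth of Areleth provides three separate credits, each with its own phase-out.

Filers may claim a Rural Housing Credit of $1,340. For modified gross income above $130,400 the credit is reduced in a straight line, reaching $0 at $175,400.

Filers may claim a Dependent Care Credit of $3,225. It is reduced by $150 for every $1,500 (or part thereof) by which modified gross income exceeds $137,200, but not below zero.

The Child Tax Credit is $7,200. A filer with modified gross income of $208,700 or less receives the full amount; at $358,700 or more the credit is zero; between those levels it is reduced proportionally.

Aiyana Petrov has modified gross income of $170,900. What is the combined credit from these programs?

$7,334

Rural Housing Credit: $170,900 is $40,500 into a $45,000 phase-out range, leaving 4,500/45,000 of the credit: $1,340 × 4,500/45,000 = $134.
Dependent Care Credit: income exceeds $137,200 by $33,700 → 23 increments × $150 = $3,450 ≥ base, so the credit is $0.
Child Tax Credit: $170,900 is at or below the $208,700 threshold, so the full $7,200 applies.
Total: $134 + $0 + $7,200 = $7,334.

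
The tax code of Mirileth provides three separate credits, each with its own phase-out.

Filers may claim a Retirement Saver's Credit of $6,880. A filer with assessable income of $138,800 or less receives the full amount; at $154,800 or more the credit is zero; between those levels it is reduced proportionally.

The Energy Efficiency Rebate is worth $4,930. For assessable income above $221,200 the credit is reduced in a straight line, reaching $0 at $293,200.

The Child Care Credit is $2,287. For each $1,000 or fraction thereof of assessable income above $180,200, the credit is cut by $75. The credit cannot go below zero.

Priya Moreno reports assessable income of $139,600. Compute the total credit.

$13,753

Retirement Saver's Credit: $139,600 is $800 into a $16,000 phase-out range, leaving 15,200/16,000 of the credit: $6,880 × 15,200/16,000 = $6,536.
Energy Efficiency Rebate: $139,600 is at or below the $221,200 threshold, so the full $4,930 applies.
Child Care Credit: $139,600 is at or below the $180,200 threshold, so the full $2,287 applies.
Total: $6,536 + $4,930 + $2,287 = $13,753.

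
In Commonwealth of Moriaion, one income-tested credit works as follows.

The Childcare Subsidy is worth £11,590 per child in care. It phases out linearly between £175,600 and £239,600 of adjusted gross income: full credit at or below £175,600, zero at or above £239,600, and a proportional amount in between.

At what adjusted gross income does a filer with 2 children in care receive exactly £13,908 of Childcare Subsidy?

Full credit = 2 × £11,590 = £23,180.
£13,908 is 13,908/23,180 of the full £23,180, so 9,272/23,180 of the £64,000 range has been used: income = £175,600 + £64,000 × 9,272/23,180 = £201,200.

£201,200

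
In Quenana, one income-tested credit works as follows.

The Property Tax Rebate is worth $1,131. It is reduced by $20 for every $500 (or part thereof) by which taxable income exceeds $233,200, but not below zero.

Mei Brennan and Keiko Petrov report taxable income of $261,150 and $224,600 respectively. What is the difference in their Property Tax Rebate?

Mei ($261,150): Property Tax Rebate: income exceeds $233,200 by $27,950, which is 56 full-or-partial $500 increments; reduction = 56 × $20 = $1,120, leaving $11.
Keiko ($224,600): Property Tax Rebate: $224,600 is at or below the $233,200 threshold, so the full $1,131 applies.
Difference: |$11 − $1,131| = $1,120.

$1,120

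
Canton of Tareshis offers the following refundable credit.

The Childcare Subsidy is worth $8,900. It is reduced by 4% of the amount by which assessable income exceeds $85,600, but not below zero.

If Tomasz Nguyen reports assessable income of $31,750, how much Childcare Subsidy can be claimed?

$8,900

Childcare Subsidy: $31,750 is at or below the $85,600 threshold, so the full $8,900 applies.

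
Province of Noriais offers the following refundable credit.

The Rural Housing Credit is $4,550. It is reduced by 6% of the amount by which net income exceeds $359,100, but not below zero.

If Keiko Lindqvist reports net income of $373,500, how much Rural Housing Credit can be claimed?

$3,686

Rural Housing Credit: 6% of the $14,400 excess over $359,100 is $864; credit = $4,550 − $864 = $3,686.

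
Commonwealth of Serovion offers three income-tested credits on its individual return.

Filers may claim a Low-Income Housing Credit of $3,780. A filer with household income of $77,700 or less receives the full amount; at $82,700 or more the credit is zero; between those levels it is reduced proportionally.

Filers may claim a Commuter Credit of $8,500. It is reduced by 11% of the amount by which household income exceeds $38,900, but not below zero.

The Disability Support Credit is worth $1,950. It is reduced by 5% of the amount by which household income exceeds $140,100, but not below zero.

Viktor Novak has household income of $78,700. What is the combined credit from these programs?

$9,096

Low-Income Housing Credit: $78,700 is $1,000 into a $5,000 phase-out range, leaving 4,000/5,000 of the credit: $3,780 × 4,000/5,000 = $3,024.
Commuter Credit: 11% of the $39,800 excess over $38,900 is $4,378; credit = $8,500 − $4,378 = $4,122.
Disability Support Credit: $78,700 is at or below the $140,100 threshold, so the full $1,950 applies.
Total: $3,024 + $4,122 + $1,950 = $9,096.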